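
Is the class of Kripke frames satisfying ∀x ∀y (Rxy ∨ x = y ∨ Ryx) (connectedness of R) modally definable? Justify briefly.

No — not modally definable

Modal frame validity is preserved under disjoint unions.
Take 3 disjoint single-world reflexive frames: each is trivially connected, but their disjoint union has 3 worlds with no edge between distinct components, so it is not connected.
So the class is not modally definable.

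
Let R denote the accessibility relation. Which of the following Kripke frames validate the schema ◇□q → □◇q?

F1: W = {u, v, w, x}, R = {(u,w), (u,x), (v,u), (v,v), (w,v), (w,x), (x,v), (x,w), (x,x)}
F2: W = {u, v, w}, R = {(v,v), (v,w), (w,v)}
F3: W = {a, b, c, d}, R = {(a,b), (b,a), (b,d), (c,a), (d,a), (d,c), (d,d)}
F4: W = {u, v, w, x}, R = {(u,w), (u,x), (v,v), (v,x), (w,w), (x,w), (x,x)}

F2, F4

The schema corresponds to convergence: ∀x ∀y ∀z (Rxy ∧ Rxz → ∃w (Ryw ∧ Rzw)).
F1: fails — Rvv and Rvu but v and u have no common successor.
F2: satisfies the condition.
F3: fails — Rba and Rbd but a and d have no common successor.
F4: satisfies the condition.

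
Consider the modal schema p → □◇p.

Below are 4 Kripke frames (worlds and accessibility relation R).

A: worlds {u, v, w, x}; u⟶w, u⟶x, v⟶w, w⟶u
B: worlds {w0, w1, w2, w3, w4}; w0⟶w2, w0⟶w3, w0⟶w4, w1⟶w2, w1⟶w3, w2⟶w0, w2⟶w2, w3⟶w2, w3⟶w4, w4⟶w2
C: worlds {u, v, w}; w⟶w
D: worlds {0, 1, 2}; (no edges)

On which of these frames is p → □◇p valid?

C, D

The schema corresponds to symmetry: ∀x ∀y (Rxy → Ryx).
A: fails — Rvw but not Rwv.
B: fails — Rw1w2 but not Rw2w1.
C: ✓.
D: ✓.
Valid on: C, D.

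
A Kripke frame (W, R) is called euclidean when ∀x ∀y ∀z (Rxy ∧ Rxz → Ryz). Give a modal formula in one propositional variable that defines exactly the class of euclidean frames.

◇r → □◇r

This is the Euclidean property; the standard corresponding axiom is 5: ◇r → □◇r.
Suppose ◇r→□◇r is valid. Take Rxy, Rxz and set V(r)={y}. Then ◇r at x, so □◇r at x, so ◇r at z, so some w with Rzw has r; w=y, i.e. Rzy. By symmetry of the argument, Ryz.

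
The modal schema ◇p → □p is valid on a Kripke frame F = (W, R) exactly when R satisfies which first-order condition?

partial functionality

This is the CD axiom.
It corresponds to partial functionality: ∀x ∀y ∀z (Rxy ∧ Rxz → y = z).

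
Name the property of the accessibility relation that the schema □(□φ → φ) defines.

Suppose □(□φ→φ) is valid. Take Rxy and set V(φ)={w : Ryw}. Then at y, □φ holds; since □(□φ→φ) at x, □φ→φ at y, so φ at y, i.e. Ryy.
The converse is a direct semantic check.
Frame condition: ∀x ∀y (Rxy → Ryy).

Shift-reflexivity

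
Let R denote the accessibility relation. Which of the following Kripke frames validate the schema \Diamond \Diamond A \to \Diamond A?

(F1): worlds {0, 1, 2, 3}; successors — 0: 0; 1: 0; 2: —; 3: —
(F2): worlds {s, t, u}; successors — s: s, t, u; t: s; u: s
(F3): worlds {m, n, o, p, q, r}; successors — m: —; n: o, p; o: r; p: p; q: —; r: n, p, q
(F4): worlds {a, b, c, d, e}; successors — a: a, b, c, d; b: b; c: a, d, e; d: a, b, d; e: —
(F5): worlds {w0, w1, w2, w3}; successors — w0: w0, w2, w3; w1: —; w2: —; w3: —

The schema corresponds to transitivity: \forall x \forall y \forall z (Rxy \wedge Ryz \to Rxz).
(F1): holds.
(F2): fails — Rus and Rsu but not Ruu.
(F3): fails — Rrn and Rno but not Rro.
(F4): fails — Rcd and Rdb but not Rcb.
(F5): holds.
Valid on: (F1), (F5).

(F1), (F5)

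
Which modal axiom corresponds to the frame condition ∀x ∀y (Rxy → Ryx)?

p → □◇p

This is symmetry; the standard corresponding axiom is B: p → □◇p.
Suppose p→□◇p is valid. Take Rxy and set V(p)={x}. Then p at x, so □◇p at x, so ◇p at y, so some z with Ryz has p; z=x, i.e. Ryx.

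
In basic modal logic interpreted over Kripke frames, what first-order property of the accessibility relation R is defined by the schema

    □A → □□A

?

This schema is the 4 axiom.
Its frame correspondent is transitivity — ∀x ∀y ∀z (Rxy ∧ Ryz → Rxz).

transitivity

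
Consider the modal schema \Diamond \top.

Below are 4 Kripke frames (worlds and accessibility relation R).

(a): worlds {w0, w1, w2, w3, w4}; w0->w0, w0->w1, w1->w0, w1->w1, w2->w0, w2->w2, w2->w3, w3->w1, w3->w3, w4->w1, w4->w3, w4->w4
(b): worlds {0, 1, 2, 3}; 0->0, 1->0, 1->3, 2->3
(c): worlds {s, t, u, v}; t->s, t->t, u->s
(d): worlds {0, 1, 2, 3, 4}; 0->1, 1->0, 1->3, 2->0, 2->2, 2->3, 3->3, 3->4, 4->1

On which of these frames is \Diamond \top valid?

(a), (d)

The schema corresponds to seriality: \forall x \exists y Rxy.
(a): satisfies the condition.
(b): fails — world 3 has no successor.
(c): fails — world s has no successor.
(d): satisfies the condition.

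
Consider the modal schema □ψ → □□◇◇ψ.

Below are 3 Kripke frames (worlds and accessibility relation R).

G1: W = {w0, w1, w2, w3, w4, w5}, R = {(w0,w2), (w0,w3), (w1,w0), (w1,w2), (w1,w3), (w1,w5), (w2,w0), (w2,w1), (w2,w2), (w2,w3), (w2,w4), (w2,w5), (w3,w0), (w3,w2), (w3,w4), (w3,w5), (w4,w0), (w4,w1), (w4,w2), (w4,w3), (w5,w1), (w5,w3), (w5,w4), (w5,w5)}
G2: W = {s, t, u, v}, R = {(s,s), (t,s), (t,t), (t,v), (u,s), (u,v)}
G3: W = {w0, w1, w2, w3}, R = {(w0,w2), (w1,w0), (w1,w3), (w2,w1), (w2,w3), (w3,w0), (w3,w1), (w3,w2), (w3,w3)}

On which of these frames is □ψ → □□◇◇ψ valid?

G1, G3

Frame correspondent (Sahlqvist): ∀x ∀z (xR²z → ∃w (xRw ∧ zR²w)) — i.e. a generalized confluence (Geach) condition.
G1: holds.
G2: fails — tR²v but no w with tRw and vR²w.
G3: holds.
Valid on: G1, G3.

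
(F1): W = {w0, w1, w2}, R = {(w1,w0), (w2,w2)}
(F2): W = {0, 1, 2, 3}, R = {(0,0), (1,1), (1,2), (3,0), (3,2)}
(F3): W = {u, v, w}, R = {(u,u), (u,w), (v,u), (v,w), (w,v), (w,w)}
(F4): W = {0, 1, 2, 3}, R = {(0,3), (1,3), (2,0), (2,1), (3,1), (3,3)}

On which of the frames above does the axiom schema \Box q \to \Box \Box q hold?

(F1), (F2)

The schema corresponds to transitivity: \forall x \forall y \forall z (Rxy \wedge Ryz \to Rxz).
(F1): satisfies the condition.
(F2): satisfies the condition.
(F3): fails — Ruw and Rwv but not Ruv.
(F4): fails — R20 and R03 but not R23.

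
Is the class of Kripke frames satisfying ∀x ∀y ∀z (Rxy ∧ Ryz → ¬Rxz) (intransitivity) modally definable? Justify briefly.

Any modally definable frame class is closed under surjective bounded morphisms.
The 5-cycle (worlds w0,w1,w2,w3,w4 with w0→w1→w2→w3→w4→w0) is intransitive. Mapping every world to a single reflexive point • is a surjective bounded morphism; the reflexive point is not intransitive (R••∧R•• but R••).
So no modal formula (or set of formulas) defines exactly the intransitive frames.

No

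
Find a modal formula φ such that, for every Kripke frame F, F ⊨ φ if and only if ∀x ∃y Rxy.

This is seriality; the standard corresponding axiom is D: □r → ◇r.
Suppose □r→◇r is valid. At any x set V(r)=W. Then □r at x, so ◇r at x, so x has a successor.

□r → ◇r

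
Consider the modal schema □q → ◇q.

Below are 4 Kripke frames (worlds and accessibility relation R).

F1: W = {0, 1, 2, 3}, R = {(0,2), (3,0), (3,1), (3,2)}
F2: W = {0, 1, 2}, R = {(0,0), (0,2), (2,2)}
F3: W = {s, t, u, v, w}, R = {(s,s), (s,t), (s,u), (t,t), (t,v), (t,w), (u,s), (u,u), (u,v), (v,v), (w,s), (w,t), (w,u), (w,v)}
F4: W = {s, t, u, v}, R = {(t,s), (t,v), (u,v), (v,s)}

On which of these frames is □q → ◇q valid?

Frame correspondent (Sahlqvist): ∀x ∃y Rxy — i.e. seriality.
F1: fails — world 1 has no successor.
F2: fails — world 1 has no successor.
F3: ✓.
F4: fails — world s has no successor.
Valid on: F3.

F3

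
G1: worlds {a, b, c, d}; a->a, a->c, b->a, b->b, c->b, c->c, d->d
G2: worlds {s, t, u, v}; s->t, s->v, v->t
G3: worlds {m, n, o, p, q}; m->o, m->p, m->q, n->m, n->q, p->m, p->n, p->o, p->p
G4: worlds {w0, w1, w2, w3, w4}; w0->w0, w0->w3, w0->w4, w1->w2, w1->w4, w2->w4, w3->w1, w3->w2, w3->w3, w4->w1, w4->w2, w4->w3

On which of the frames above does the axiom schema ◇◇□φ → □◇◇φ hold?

G1

Frame correspondent (Sahlqvist): ∀x ∀y ∀z ((xR²y ∧ xRz) → ∃w (yRw ∧ zR²w)) — i.e. a generalized confluence (Geach) condition.
G1: holds.
G2: fails — sR²t, sRt but no w with tRw and tR²w.
G3: fails — mR²m, mRo but no w with mRw and oR²w.
G4: fails — w1R²w2, w1Rw2 but no w with w2Rw and w2R²w.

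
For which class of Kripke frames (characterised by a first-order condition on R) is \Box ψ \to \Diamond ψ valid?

seriality

Suppose □ψ→◇ψ is valid. At any x set V(ψ)=W. Then □ψ at x, so ◇ψ at x, so x has a successor.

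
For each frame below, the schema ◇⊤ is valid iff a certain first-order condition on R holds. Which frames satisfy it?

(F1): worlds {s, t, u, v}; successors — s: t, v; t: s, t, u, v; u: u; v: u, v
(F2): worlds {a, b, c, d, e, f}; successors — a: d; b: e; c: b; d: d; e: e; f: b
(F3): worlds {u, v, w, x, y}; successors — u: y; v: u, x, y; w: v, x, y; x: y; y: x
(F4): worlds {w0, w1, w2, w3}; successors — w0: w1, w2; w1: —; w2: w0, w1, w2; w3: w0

(F1), (F2), (F3)

The schema corresponds to seriality: ∀x ∃y Rxy.
(F1): holds.
(F2): holds.
(F3): holds.
(F4): fails — world w1 has no successor.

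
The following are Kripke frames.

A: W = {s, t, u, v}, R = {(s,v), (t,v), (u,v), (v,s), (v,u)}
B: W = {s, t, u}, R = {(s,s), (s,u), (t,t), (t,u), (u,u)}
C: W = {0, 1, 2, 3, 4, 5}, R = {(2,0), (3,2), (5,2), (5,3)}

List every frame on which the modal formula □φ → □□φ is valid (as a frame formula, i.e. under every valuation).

B

Frame correspondent (Sahlqvist): ∀x ∀y ∀z (Rxy ∧ Ryz → Rxz) — i.e. transitivity.
A: fails — Ruv and Rvu but not Ruu.
B: satisfies the condition.
C: fails — R52 and R20 but not R50.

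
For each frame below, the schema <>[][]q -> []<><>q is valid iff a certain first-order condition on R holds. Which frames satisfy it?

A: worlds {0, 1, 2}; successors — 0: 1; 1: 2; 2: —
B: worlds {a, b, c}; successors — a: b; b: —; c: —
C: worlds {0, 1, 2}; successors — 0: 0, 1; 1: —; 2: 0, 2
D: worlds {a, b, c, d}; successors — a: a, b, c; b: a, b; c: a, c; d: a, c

This is the axiom for a generalized confluence (Geach) condition; its first-order frame correspondent is forall x forall y forall z ((xRy & xRz) -> exists w (y R^2 w & z R^2 w)).
A: fails — 0R1, 0R1 but no w with 1R²w and 1R²w.
B: fails — aRb, aRb but no w with bR²w and bR²w.
C: fails — 0R0, 0R1 but no w with 0R²w and 1R²w.
D: condition met.

D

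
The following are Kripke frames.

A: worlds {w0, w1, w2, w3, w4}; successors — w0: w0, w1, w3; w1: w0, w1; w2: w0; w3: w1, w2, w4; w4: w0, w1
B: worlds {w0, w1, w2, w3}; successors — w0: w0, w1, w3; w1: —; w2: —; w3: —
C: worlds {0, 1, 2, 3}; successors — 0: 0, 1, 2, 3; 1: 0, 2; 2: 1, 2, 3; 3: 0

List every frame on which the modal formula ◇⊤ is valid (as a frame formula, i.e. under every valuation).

This is the axiom for seriality; its first-order frame correspondent is ∀x ∃y Rxy.
A: satisfies the condition.
B: fails — world w1 has no successor.
C: satisfies the condition.
Valid on: A, C.

A, C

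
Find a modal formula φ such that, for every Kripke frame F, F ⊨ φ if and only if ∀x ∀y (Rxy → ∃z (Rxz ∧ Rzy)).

The condition is density. The C4 schema □□s → □s defines it.
Suppose □□s→□s is valid. Take Rxy and set V(s)={w : xR²w}. Then □□s at x, so □s at x, so s at y, i.e. ∃z(Rxz∧Rzy).

□□s → □s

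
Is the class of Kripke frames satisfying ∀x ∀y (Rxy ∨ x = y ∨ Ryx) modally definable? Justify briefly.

No

Any modally definable frame class is closed under disjoint unions.
Take 3 disjoint single-world reflexive frames: each is trivially connected, but their disjoint union has 3 worlds with no edge between distinct components, so it is not connected.
Hence connectedness of R is not modally definable.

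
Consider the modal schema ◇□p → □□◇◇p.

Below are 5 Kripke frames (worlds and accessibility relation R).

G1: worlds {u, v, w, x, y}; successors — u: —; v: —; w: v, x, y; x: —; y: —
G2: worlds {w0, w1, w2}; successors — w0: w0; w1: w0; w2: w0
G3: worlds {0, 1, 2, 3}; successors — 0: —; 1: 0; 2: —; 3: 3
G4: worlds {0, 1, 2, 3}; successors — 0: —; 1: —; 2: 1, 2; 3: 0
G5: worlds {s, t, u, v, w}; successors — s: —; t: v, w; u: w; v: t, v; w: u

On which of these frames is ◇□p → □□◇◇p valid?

G1, G2, G3

The schema corresponds to a generalized confluence (Geach) condition: ∀x ∀y ∀z ((xRy ∧ xR²z) → ∃w (yRw ∧ zR²w)).
G1: ✓.
G2: ✓.
G3: ✓.
G4: fails — 2R1, 2R²1 but no w with 1Rw and 1R²w.
G5: fails — tRv, tR²u but no w* with vRw* and uR²w*.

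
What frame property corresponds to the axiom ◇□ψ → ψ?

This is frame-equivalent to ψ → □◇ψ (substitute ¬ψ for ψ and contrapose).
Suppose ψ→□◇ψ is valid. Take Rxy and set V(ψ)={x}. Then ψ at x, so □◇ψ at x, so ◇ψ at y, so some z with Ryz has ψ; z=x, i.e. Ryx.
Conversely, on a frame with symmetry the schema holds at every world under every valuation.
Frame condition: ∀x ∀y (Rxy → Ryx).

Symmetry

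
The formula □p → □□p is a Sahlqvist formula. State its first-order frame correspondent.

transitivity

Suppose □p→□□p is valid. Take Rxy, Ryz and set V(p)={w : Rxw}. Then □p at x, so □□p at x, so □p at y, so p at z, i.e. Rxz.
Conversely, any frame satisfying ∀x ∀y ∀z (Rxy ∧ Ryz → Rxz) validates the schema.
Frame condition: ∀x ∀y ∀z (Rxy ∧ Ryz → Rxz).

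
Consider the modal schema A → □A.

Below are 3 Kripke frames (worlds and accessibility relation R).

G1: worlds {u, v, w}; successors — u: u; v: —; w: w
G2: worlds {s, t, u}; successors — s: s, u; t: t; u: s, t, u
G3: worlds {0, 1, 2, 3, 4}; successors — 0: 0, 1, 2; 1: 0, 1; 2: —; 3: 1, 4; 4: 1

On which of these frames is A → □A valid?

The schema corresponds to a generalized confluence (Geach) condition: ∀x ∀z (xRz → ∃w (x = w ∧ z = w)).
G1: satisfies the condition.
G2: fails — sRu but s ≠ u.
G3: fails — 0R1 but 0 ≠ 1.
Valid on: G1.

G1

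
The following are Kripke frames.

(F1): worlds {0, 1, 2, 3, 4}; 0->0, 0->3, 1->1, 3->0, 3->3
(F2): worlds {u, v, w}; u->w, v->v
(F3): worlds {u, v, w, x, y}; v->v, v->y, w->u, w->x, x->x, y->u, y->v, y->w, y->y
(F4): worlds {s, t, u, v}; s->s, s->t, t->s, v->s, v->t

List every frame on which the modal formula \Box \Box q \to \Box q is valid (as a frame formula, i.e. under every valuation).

Frame correspondent (Sahlqvist): \forall x \forall y (Rxy \to \exists z (Rxz \wedge Rzy)) — i.e. density.
(F1): condition met.
(F2): fails — Ruw but no z with Ruz and Rzw.
(F3): fails — Rwu but no z with Rwz and Rzu.
(F4): condition met.

(F1), (F4)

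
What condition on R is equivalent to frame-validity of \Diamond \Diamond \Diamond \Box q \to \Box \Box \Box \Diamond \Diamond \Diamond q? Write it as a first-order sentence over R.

This is a Sahlqvist (Geach-type) schema ◇^3□^1q → □^3◇^3q.
Minimal-valuation argument: fix x; take any y with xR^3y and any z with xR^3z. Set V(q) to the set of worlds R-reachable from y in exactly 1 step. Then □^1q holds at y, so the antecedent holds at x; validity forces ◇^3q at z, giving a w with zR^3w and yR^1w.
First-order correspondent: \forall x \forall y \forall z ((x R^3 y \wedge x R^3 z) \to \exists w (yRw \wedge z R^3 w)).

\forall x \forall y \forall z ((x R^3 y \wedge x R^3 z) \to \exists w (yRw \wedge z R^3 w))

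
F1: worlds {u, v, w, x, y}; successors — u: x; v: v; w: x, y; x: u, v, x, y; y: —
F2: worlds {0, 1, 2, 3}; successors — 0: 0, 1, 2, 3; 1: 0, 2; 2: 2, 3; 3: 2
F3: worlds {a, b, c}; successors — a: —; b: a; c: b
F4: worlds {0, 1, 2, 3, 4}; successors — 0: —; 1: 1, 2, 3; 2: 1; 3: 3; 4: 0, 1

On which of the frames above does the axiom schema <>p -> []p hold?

F3

The schema corresponds to partial functionality: forall x forall y forall z (Rxy & Rxz -> y = z).
F1: fails — w sees both x and y.
F2: fails — 0 sees both 0 and 1.
F3: holds.
F4: fails — 1 sees both 1 and 2.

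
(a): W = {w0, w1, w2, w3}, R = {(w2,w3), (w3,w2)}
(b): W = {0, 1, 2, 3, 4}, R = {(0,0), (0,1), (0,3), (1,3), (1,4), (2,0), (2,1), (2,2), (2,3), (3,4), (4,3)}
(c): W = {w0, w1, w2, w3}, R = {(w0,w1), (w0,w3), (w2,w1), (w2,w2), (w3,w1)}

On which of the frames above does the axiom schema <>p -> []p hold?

This is the axiom for partial functionality; its first-order frame correspondent is forall x forall y forall z (Rxy & Rxz -> y = z).
(a): ✓.
(b): fails — 0 sees both 0 and 1.
(c): fails — w0 sees both w1 and w3.

(a)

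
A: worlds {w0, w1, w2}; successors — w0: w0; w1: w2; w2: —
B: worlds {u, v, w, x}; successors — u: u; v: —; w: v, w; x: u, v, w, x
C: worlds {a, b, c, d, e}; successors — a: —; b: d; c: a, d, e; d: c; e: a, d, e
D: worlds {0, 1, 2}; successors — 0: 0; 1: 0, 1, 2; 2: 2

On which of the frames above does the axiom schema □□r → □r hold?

B, D

The schema corresponds to density: ∀x ∀y (Rxy → ∃z (Rxz ∧ Rzy)).
A: fails — Rw1w2 but no z with Rw1z and Rzw2.
B: ✓.
C: fails — Rdc but no z with Rdz and Rzc.
D: ✓.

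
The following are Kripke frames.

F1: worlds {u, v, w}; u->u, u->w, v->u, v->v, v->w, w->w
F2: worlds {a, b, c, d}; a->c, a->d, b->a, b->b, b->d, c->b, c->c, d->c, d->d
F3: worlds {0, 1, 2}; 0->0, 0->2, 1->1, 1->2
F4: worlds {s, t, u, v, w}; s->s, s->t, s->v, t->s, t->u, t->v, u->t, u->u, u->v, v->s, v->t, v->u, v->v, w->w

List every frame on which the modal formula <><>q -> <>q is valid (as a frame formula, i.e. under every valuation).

This is the axiom for transitivity; its first-order frame correspondent is forall x forall y forall z (Rxy & Ryz -> Rxz).
F1: condition met.
F2: fails — Rdc and Rcb but not Rdb.
F3: condition met.
F4: fails — Ruv and Rvs but not Rus.
Valid on: F1, F3.

F1, F3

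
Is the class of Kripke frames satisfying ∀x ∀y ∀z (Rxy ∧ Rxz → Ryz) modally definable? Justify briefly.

Yes, by ◇p → □◇p

The condition is the Euclidean property. A defining modal formula is ◇p → □◇p.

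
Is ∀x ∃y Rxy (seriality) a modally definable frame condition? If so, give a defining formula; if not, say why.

The condition is seriality. A defining modal formula is □p → ◇p.
Suppose □p→◇p is valid. At any x set V(p)=W. Then □p at x, so ◇p at x, so x has a successor.

Definable; □p → ◇p defines it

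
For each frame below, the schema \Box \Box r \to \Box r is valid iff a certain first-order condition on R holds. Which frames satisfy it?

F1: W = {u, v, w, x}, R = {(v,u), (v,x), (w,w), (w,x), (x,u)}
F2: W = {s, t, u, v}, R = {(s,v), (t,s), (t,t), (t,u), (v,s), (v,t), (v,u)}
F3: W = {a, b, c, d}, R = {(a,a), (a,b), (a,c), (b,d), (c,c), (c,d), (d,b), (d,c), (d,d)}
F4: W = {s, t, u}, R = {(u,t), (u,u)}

This is the axiom for density; its first-order frame correspondent is \forall x \forall y (Rxy \to \exists z (Rxz \wedge Rzy)).
F1: fails — Rxu but no z with Rxz and Rzu.
F2: fails — Rsv but no z with Rsz and Rzv.
F3: ✓.
F4: ✓.

F3, F4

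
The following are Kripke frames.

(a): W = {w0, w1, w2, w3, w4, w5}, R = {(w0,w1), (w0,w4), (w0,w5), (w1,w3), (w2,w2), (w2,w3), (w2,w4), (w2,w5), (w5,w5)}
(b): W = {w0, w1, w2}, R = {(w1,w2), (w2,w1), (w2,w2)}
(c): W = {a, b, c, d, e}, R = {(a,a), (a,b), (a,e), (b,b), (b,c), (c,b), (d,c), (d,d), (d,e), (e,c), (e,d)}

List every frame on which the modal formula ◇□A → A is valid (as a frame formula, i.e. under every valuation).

(b)

Frame correspondent (Sahlqvist): ∀x ∀y (Rxy → Ryx) — i.e. symmetry.
(a): fails — Rw0w4 but not Rw4w0.
(b): holds.
(c): fails — Rdc but not Rcd.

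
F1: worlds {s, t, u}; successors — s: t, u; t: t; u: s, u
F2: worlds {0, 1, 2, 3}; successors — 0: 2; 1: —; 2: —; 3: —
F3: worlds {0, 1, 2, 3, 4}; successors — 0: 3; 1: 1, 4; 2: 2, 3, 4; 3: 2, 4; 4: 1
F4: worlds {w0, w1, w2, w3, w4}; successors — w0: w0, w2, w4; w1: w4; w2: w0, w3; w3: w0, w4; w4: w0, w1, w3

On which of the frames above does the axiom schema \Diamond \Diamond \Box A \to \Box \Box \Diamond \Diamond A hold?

Frame correspondent (Sahlqvist): \forall x \forall y \forall z ((x R^2 y \wedge x R^2 z) \to \exists w (yRw \wedge z R^2 w)) — i.e. a generalized confluence (Geach) condition.
F1: fails — sR²u, sR²t but no w with uRw and tR²w.
F2: ✓.
F3: ✓.
F4: fails — w0R²w1, w0R²w1 but no w with w1Rw and w1R²w.

F2, F3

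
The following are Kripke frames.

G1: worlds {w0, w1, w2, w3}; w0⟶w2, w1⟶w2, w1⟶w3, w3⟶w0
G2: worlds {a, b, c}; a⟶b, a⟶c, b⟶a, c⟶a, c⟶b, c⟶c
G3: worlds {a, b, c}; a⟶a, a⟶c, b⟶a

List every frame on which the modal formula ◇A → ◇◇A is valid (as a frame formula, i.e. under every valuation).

The schema corresponds to a generalized confluence (Geach) condition: ∀x ∀y (xRy → ∃w (y = w ∧ xR²w)).
G1: fails — w0Rw2 but no w with w2=w and w0R²w.
G2: fails — bRa but no w with a=w and bR²w.
G3: satisfies the condition.

G3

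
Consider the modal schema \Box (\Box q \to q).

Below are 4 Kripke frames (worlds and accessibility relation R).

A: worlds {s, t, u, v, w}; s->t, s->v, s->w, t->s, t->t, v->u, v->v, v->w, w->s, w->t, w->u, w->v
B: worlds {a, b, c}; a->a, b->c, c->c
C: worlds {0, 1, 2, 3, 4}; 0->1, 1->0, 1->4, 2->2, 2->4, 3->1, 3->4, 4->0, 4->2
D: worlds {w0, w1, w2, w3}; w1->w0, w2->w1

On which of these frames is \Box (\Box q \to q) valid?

Frame correspondent (Sahlqvist): \forall x \forall y (Rxy \to Ryy) — i.e. shift-reflexivity.
A: fails — Rwu but not Ruu.
B: condition met.
C: fails — R10 but not R00.
D: fails — Rw1w0 but not Rw0w0.

B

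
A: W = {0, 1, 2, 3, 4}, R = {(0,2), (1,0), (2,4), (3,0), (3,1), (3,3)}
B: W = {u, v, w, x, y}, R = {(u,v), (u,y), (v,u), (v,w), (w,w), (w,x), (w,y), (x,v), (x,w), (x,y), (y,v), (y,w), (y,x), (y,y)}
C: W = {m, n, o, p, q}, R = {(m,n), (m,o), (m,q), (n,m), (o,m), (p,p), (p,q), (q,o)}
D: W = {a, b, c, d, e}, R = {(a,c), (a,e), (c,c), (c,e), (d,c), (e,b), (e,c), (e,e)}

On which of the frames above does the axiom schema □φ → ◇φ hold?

Frame correspondent (Sahlqvist): ∀x ∃y Rxy — i.e. seriality.
A: fails — world 4 has no successor.
B: condition met.
C: condition met.
D: fails — world b has no successor.
Valid on: B, C.

B, C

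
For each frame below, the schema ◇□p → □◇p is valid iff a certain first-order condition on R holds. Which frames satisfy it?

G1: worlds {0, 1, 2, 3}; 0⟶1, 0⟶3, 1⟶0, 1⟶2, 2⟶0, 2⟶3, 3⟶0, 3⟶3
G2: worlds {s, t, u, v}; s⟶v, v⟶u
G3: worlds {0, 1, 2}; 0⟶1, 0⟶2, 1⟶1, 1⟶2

Frame correspondent (Sahlqvist): ∀x ∀y ∀z (Rxy ∧ Rxz → ∃w (Ryw ∧ Rzw)) — i.e. convergence.
G1: holds.
G2: fails — Rvu and Rvu but u and u have no common successor.
G3: fails — R01 and R02 but 1 and 2 have no common successor.
Valid on: G1.

G1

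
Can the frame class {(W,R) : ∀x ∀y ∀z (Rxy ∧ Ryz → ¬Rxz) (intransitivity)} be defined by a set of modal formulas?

Any modally definable frame class is closed under surjective bounded morphisms.
The 5-cycle (worlds w0,w1,w2,w3,w4 with w0→w1→w2→w3→w4→w0) is intransitive. Mapping every world to a single reflexive point • is a surjective bounded morphism; the reflexive point is not intransitive (R••∧R•• but R••).
So no modal formula (or set of formulas) defines exactly the intransitive frames.

Not definable by any modal formula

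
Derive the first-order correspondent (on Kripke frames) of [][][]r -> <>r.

This is a Sahlqvist (Geach-type) schema ◇^0□^3r → □^0◇^1r.
First-order correspondent: forall x exists w (x R^3 w & xRw).

forall x exists w (x R^3 w & xRw)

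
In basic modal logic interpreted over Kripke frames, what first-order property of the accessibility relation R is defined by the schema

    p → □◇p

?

Suppose p→□◇p is valid. Take Rxy and set V(p)={x}. Then p at x, so □◇p at x, so ◇p at y, so some z with Ryz has p; z=x, i.e. Ryx.
Conversely, any frame satisfying ∀x ∀y (Rxy → Ryx) validates the schema.
So the correspondent is symmetry.

symmetry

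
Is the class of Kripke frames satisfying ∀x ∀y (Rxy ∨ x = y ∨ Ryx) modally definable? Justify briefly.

Any modally definable frame class is closed under disjoint unions.
Take 4 disjoint single-world reflexive frames: each is trivially connected, but their disjoint union has 4 worlds with no edge between distinct components, so it is not connected.
So no modal formula (or set of formulas) defines exactly the connected frames.

No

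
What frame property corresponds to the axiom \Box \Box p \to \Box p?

This schema is the C4 axiom.
It corresponds to density: \forall x \forall y (Rxy \to \exists z (Rxz \wedge Rzy)).

density: \forall x \forall y (Rxy \to \exists z (Rxz \wedge Rzy))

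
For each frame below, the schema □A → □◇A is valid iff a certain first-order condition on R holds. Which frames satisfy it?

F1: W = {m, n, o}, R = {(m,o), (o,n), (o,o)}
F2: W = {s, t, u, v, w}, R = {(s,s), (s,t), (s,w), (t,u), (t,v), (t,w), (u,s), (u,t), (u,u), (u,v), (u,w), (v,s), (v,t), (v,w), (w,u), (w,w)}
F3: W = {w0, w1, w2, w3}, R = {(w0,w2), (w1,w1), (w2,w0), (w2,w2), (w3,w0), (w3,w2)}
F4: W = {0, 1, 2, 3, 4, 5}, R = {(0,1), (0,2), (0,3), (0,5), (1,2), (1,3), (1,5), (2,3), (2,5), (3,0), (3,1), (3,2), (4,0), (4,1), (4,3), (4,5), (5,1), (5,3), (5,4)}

F2, F3

Frame correspondent (Sahlqvist): ∀x ∀z (xRz → ∃w (xRw ∧ zRw)) — i.e. a generalized confluence (Geach) condition.
F1: fails — oRn but no w with oRw and nRw.
F2: holds.
F3: holds.
F4: fails — 2R3 but no w with 2Rw and 3Rw.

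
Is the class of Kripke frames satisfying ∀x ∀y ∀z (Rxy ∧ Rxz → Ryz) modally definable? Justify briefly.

Yes: it is the Euclidean property, defined by the 5 schema ◇r → □◇r.
Suppose ◇r→□◇r is valid. Take Rxy, Rxz and set V(r)={y}. Then ◇r at x, so □◇r at x, so ◇r at z, so some w with Rzw has r; w=y, i.e. Rzy. By symmetry of the argument, Ryz.

Yes, by ◇r → □◇r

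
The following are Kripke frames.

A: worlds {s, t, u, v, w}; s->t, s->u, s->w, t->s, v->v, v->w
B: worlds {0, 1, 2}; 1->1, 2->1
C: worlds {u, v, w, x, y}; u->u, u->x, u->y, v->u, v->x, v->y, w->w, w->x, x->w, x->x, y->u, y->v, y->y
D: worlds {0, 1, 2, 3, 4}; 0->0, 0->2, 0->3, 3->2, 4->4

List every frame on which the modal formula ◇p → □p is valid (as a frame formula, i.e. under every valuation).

B

Frame correspondent (Sahlqvist): ∀x ∀y ∀z (Rxy ∧ Rxz → y = z) — i.e. partial functionality.
A: fails — s sees both t and u.
B: ✓.
C: fails — u sees both u and x.
D: fails — 0 sees both 0 and 2.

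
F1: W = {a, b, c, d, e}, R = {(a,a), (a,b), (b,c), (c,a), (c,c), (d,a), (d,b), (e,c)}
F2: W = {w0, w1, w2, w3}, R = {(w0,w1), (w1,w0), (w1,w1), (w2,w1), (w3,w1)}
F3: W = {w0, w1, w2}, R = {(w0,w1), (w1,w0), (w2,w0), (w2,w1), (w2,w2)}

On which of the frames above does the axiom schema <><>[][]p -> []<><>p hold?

The schema corresponds to a generalized confluence (Geach) condition: forall x forall y forall z ((x R^2 y & xRz) -> exists w (y R^2 w & z R^2 w)).
F1: holds.
F2: holds.
F3: fails — w0R²w0, w0Rw1 but no w with w0R²w and w1R²w.
Valid on: F1, F2.

F1, F2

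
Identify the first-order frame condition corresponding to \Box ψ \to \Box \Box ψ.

Suppose □ψ→□□ψ is valid. Take Rxy, Ryz and set V(ψ)={w : Rxw}. Then □ψ at x, so □□ψ at x, so □ψ at y, so ψ at z, i.e. Rxz.

transitivity: \forall x \forall y \forall z (Rxy \wedge Ryz \to Rxz)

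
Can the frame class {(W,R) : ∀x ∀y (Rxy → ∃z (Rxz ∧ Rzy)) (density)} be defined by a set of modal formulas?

Yes — defined by □□q → □q

Yes: it is density, defined by the C4 schema □□q → □q.
Suppose □□q→□q is valid. Take Rxy and set V(q)={w : xR²w}. Then □□q at x, so □q at x, so q at y, i.e. ∃z(Rxz∧Rzy).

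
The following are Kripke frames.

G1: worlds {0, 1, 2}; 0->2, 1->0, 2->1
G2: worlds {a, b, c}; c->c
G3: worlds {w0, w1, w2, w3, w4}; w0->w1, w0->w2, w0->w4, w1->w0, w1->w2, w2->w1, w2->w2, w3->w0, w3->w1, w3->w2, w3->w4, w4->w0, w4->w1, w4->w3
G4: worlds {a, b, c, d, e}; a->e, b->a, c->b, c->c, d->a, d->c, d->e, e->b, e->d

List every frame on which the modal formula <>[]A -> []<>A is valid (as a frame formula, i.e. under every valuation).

This is the axiom for convergence; its first-order frame correspondent is forall x forall y forall z (Rxy & Rxz -> exists w (Ryw & Rzw)).
G1: satisfies the condition.
G2: satisfies the condition.
G3: satisfies the condition.
G4: fails — Rcc and Rcb but c and b have no common successor.

G1, G2, G3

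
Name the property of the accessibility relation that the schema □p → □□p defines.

This schema is the 4 axiom.
It corresponds to transitivity: ∀x ∀y ∀z (Rxy ∧ Ryz → Rxz).

transitivity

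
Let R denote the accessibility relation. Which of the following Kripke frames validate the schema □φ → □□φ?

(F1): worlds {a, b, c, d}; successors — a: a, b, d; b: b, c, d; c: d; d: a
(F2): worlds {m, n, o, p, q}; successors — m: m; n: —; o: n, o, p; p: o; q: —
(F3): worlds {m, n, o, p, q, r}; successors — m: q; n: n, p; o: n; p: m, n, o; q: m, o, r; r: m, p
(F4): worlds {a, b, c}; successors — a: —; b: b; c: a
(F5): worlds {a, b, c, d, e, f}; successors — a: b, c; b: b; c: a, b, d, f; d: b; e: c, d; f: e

Frame correspondent (Sahlqvist): ∀x ∀y ∀z (Rxy ∧ Ryz → Rxz) — i.e. transitivity.
(F1): fails — Rcd and Rda but not Rca.
(F2): fails — Rpo and Ron but not Rpn.
(F3): fails — Ron and Rnp but not Rop.
(F4): ✓.
(F5): fails — Rcf and Rfe but not Rce.

(F4)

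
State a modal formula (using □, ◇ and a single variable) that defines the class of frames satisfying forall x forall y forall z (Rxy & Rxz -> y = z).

◇s → □s

A defining formula is ◇s → □s (the CD axiom).
Suppose ◇s→□s is valid. Take Rxy, Rxz and set V(s)={y}. Then ◇s at x, so □s at x, so s at z, i.e. z=y.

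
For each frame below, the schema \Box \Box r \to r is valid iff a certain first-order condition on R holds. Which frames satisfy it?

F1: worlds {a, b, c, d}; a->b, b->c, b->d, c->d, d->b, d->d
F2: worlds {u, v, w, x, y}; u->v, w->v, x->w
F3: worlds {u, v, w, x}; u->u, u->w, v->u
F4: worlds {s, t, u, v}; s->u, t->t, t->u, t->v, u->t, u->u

Frame correspondent (Sahlqvist): \forall x \exists w (x R^2 w \wedge x = w) — i.e. a generalized confluence (Geach) condition.
F1: fails — at a but no w with aR²w and a=w.
F2: fails — at u but no t with uR²t and u=t.
F3: fails — at v but no t with vR²t and v=t.
F4: fails — at s but no w with sR²w and s=w.

none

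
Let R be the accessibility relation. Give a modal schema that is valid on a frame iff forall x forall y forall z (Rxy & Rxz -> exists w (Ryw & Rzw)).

◇□q → □◇q

This is convergence; the standard corresponding axiom is .2: ◇□q → □◇q.
Suppose ◇□q→□◇q is valid. Take Rxy, Rxz and set V(q)={w : Ryw}. Then □q at y so ◇□q at x, so □◇q at x, so ◇q at z, giving w with Rzw and Ryw.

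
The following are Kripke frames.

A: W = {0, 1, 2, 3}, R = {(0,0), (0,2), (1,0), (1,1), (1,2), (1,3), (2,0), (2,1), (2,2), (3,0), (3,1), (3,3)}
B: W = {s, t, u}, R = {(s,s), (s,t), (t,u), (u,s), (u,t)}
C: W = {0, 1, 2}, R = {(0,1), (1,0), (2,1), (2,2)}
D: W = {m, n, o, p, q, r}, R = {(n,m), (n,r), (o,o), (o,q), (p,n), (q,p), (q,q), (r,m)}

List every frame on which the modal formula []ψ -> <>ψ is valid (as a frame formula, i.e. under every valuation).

This is the axiom for seriality; its first-order frame correspondent is forall x exists y Rxy.
A: holds.
B: holds.
C: holds.
D: fails — world m has no successor.
Valid on: A, B, C.

A, B, C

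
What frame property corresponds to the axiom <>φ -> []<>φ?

the Euclidean property

Suppose ◇φ→□◇φ is valid. Take Rxy, Rxz and set V(φ)={y}. Then ◇φ at x, so □◇φ at x, so ◇φ at z, so some w with Rzw has φ; w=y, i.e. Rzy. By symmetry of the argument, Ryz.
The converse is a direct semantic check.
Frame condition: forall x forall y forall z (Rxy & Rxz -> Ryz).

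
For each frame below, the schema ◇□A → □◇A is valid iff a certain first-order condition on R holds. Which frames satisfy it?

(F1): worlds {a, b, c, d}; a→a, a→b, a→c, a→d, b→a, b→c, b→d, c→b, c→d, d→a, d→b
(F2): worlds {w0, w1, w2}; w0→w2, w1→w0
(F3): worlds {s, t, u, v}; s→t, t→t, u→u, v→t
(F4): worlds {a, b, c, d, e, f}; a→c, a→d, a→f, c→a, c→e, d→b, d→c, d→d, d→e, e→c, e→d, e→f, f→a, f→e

The schema corresponds to convergence: ∀x ∀y ∀z (Rxy ∧ Rxz → ∃w (Ryw ∧ Rzw)).
(F1): condition met.
(F2): fails — Rw0w2 and Rw0w2 but w2 and w2 have no common successor.
(F3): condition met.
(F4): fails — Rde and Rdc but e and c have no common successor.
Valid on: (F1), (F3).

(F1), (F3)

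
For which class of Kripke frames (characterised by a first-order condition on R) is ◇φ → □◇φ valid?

the Euclidean property: ∀x ∀y ∀z (Rxy ∧ Rxz → Ryz)

Suppose ◇φ→□◇φ is valid. Take Rxy, Rxz and set V(φ)={y}. Then ◇φ at x, so □◇φ at x, so ◇φ at z, so some w with Rzw has φ; w=y, i.e. Rzy. By symmetry of the argument, Ryz.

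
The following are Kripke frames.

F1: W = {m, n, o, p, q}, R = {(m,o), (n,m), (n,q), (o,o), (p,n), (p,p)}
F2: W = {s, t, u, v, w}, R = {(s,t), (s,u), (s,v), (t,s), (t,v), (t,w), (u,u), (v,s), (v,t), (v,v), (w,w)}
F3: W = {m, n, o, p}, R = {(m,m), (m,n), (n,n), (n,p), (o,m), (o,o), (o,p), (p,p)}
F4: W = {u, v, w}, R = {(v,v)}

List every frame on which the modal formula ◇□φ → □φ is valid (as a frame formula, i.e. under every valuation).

F4

Frame correspondent (Sahlqvist): ∀x ∀y ∀z (Rxy ∧ Rxz → Ryz) — i.e. the Euclidean property.
F1: fails — Rnq and Rnq but not Rqq.
F2: fails — Rsv and Rsu but not Rvu.
F3: fails — Rmn and Rmm but not Rnm.
F4: satisfies the condition.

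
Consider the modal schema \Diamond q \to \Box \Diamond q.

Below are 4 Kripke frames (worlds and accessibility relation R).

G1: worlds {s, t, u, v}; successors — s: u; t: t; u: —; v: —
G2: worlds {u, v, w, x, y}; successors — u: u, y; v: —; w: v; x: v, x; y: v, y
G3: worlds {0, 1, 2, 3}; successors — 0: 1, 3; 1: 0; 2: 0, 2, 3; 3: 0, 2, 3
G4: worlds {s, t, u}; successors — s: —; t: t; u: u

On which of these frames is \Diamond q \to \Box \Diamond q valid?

This is the axiom for the Euclidean property; its first-order frame correspondent is \forall x \forall y \forall z (Rxy \wedge Rxz \to Ryz).
G1: fails — Rsu and Rsu but not Ruu.
G2: fails — Ruy and Ruu but not Ryu.
G3: fails — R01 and R01 but not R11.
G4: holds.
Valid on: G4.

G4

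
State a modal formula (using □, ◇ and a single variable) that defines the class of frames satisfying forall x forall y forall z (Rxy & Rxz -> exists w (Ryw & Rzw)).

◇□q → □◇q

The condition is convergence. The .2 schema ◇□q → □◇q defines it.
Suppose ◇□q→□◇q is valid. Take Rxy, Rxz and set V(q)={w : Ryw}. Then □q at y so ◇□q at x, so □◇q at x, so ◇q at z, giving w with Rzw and Ryw.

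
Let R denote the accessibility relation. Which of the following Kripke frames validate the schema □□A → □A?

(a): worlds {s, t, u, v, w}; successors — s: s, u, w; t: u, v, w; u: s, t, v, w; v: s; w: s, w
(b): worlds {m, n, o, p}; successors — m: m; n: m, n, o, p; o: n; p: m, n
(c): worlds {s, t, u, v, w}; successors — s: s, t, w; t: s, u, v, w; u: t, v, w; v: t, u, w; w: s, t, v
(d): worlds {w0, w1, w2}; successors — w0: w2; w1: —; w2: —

The schema corresponds to density: ∀x ∀y (Rxy → ∃z (Rxz ∧ Rzy)).
(a): fails — Rut but no z with Ruz and Rzt.
(b): holds.
(c): holds.
(d): fails — Rw0w2 but no z with Rw0z and Rzw2.

(b), (c)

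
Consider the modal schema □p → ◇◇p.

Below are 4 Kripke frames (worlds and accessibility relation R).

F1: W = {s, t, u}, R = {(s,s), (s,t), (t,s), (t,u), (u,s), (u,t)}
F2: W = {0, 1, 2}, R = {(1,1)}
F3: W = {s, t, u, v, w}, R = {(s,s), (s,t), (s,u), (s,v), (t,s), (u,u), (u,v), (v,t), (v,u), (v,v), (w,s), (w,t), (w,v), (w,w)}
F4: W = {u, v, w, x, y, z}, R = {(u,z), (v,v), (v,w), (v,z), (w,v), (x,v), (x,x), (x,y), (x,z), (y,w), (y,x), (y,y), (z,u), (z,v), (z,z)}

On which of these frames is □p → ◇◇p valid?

This is the axiom for a generalized confluence (Geach) condition; its first-order frame correspondent is ∀x ∃w (xRw ∧ xR²w).
F1: condition met.
F2: fails — at 0 but no w with 0Rw and 0R²w.
F3: condition met.
F4: condition met.

F1, F3, F4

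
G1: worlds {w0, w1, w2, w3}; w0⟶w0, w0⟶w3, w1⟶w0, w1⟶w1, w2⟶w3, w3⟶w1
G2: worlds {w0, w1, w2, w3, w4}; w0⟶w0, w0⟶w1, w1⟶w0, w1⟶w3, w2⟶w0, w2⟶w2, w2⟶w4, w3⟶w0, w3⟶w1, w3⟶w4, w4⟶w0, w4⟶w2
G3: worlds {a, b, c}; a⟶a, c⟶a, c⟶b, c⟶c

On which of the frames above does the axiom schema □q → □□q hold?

G3

Frame correspondent (Sahlqvist): ∀x ∀y ∀z (Rxy ∧ Ryz → Rxz) — i.e. transitivity.
G1: fails — Rw1w0 and Rw0w3 but not Rw1w3.
G2: fails — Rw1w0 and Rw0w1 but not Rw1w1.
G3: condition met.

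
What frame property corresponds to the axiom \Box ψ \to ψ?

reflexivity: \forall x Rxx

Suppose □ψ→ψ is valid. At any x set V(ψ)={w : Rxw}. Then □ψ holds at x, so ψ holds at x, i.e. Rxx.
The converse is a direct semantic check.
Frame condition: \forall x Rxx.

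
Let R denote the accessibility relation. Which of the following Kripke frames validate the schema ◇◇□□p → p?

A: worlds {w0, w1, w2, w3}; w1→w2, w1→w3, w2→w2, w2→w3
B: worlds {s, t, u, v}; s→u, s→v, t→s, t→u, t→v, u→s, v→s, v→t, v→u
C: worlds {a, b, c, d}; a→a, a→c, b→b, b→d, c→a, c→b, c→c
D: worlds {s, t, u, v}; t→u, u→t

This is the axiom for a generalized confluence (Geach) condition; its first-order frame correspondent is ∀x ∀y (xR²y → ∃w (yR²w ∧ x = w)).
A: fails — w1R²w2 but no w with w2R²w and w1=w.
B: fails — sR²u but no w with uR²w and s=w.
C: fails — aR²b but no w with bR²w and a=w.
D: holds.

D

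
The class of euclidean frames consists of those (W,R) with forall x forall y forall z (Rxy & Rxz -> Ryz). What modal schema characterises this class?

◇q → □◇q

This is the Euclidean property; the standard corresponding axiom is 5: ◇q → □◇q.
Suppose ◇q→□◇q is valid. Take Rxy, Rxz and set V(q)={y}. Then ◇q at x, so □◇q at x, so ◇q at z, so some w with Rzw has q; w=y, i.e. Rzy. By symmetry of the argument, Ryz.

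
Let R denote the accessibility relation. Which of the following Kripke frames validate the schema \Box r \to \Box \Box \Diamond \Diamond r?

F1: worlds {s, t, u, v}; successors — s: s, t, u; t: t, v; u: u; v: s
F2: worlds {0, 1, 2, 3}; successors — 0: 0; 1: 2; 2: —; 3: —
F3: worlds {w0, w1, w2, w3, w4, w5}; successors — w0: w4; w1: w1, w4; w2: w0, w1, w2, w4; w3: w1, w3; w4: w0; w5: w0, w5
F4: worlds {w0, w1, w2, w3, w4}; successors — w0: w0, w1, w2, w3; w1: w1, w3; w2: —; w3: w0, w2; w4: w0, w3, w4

Frame correspondent (Sahlqvist): \forall x \forall z (x R^2 z \to \exists w (xRw \wedge z R^2 w)) — i.e. a generalized confluence (Geach) condition.
F1: fails — vR²u but no w with vRw and uR²w.
F2: condition met.
F3: fails — w0R²w0 but no w with w0Rw and w0R²w.
F4: fails — w0R²w2 but no w with w0Rw and w2R²w.

F2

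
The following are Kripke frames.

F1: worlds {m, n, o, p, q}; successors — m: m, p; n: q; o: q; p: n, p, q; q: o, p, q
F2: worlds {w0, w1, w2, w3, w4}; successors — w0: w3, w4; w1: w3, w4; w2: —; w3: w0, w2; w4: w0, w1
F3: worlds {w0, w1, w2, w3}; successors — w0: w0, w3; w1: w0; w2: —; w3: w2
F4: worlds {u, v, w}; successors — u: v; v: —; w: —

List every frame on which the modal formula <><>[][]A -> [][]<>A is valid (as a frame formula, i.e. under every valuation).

F1, F4

The schema corresponds to a generalized confluence (Geach) condition: forall x forall y forall z ((x R^2 y & x R^2 z) -> exists w (y R^2 w & zRw)).
F1: condition met.
F2: fails — w0R²w0, w0R²w0 but no w with w0R²w and w0Rw.
F3: fails — w0R²w0, w0R²w2 but no w with w0R²w and w2Rw.
F4: condition met.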